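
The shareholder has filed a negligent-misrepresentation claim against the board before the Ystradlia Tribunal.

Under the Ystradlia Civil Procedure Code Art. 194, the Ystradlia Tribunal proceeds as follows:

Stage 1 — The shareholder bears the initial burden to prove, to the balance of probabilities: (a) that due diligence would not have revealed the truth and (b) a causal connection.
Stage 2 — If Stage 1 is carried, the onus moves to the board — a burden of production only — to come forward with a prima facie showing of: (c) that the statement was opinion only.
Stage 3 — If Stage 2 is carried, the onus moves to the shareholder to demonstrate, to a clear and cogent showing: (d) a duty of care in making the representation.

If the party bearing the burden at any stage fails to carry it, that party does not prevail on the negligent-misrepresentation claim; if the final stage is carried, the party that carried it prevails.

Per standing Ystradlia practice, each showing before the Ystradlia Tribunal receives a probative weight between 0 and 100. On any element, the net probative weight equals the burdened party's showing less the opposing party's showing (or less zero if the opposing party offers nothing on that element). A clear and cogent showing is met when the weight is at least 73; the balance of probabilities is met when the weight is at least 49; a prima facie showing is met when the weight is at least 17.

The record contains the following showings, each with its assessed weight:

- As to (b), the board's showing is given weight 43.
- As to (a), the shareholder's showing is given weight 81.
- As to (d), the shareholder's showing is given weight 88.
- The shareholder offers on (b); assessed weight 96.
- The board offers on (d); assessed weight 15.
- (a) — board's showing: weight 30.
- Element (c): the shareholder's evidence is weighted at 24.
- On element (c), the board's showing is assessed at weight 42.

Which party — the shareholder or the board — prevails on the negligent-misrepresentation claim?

Stage 1 (shareholder, the balance of probabilities, weight is at least 49): (a) net 81−30=51 ≥ 49 — meets; (b) net 96−43=53 ≥ 49 — meets.
  All elements met. The burden passes to the board.
Stage 2 (board, a prima facie showing, weight is at least 17): (c) net 42−24=18 ≥ 17 — meets.
  Stage 2 carried; the burden shifts to the shareholder.
Stage 3 (shareholder, a clear and cogent showing, weight is at least 73): (d) net 88−15=73 ≥ 73 — meets.
  Stage 3 carried; the final stage is satisfied.
With every stage satisfied, the shareholder prevails.

shareholder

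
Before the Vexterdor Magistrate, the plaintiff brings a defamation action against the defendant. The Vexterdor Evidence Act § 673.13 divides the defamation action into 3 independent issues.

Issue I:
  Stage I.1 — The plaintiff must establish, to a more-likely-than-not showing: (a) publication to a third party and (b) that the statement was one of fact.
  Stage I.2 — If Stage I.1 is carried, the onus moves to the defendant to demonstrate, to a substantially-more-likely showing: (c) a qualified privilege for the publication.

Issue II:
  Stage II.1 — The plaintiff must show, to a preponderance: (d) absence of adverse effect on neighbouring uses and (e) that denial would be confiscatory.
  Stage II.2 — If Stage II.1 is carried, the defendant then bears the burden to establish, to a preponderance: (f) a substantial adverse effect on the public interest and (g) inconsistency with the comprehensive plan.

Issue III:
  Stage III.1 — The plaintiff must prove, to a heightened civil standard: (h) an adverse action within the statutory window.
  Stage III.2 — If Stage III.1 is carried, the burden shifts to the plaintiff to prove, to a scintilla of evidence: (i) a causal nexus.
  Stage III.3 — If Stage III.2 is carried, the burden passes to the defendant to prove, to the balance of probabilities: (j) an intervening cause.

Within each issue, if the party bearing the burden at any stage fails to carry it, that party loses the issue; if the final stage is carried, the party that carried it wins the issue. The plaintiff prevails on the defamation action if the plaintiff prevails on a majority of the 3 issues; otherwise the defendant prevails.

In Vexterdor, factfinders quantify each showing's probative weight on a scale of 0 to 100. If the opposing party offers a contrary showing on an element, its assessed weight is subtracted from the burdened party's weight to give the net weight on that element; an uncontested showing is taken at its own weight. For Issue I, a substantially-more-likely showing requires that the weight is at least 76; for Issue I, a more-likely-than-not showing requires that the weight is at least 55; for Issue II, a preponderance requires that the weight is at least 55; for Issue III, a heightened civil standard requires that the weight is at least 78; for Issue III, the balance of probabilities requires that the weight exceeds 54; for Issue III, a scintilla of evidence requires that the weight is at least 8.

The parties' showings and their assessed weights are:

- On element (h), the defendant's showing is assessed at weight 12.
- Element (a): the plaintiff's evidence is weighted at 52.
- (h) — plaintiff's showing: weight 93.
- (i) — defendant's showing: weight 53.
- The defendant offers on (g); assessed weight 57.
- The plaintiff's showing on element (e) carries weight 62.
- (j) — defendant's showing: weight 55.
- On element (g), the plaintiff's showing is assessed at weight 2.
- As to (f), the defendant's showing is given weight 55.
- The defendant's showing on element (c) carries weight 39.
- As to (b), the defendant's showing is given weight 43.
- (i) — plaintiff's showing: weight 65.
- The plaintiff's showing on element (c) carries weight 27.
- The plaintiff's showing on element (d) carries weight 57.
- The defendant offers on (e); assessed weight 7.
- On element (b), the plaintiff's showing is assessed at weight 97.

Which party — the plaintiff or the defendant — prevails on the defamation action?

— Issue I —
Stage I.1 — burden on plaintiff; standard: a more-likely-than-not showing (weight is at least 55).
    (a): 52 < 55 [not met]
    (b): 97 − 43 = 54 < 55 [not met]
  The plaintiff does not carry Stage I.1.
So the defendant prevails on this issue.
— Issue II —
Stage II.1 — burden on plaintiff; standard: a preponderance (weight is at least 55).
    (d): 57 ≥ 55 [met]
    (e): 62 − 7 = 55 ≥ 55 [met]
  All elements met. The burden passes to the defendant.
Stage II.2 — burden on defendant; standard: a preponderance (weight is at least 55).
    (f): 55 ≥ 55 [met]
    (g): 57 − 2 = 55 ≥ 55 [met]
  Stage II.2 carried; the final stage is satisfied.
With every stage satisfied, the defendant prevails on this issue.
— Issue III —
At Stage III.1 the plaintiff must meet a heightened civil standard (weight is at least 78): on (h) the weight is 93 less the opposing 12 gives net 81, ≥ 78, so (h) meets the standard.
  Stage III.1 is satisfied; the plaintiff continues to bear the burden.
At Stage III.2 the plaintiff must meet a scintilla of evidence (weight is at least 8): on (i) the weight is 65 less the opposing 53 gives net 12, which does reach 8, so (i) meets the standard.
  Stage III.2 is satisfied; the onus moves to the defendant.
At Stage III.3 the defendant must meet the balance of probabilities (weight exceeds 54): on (j) the weight is 55, which does exceed 54, so (j) meets the standard.
  Stage III.3 carried; the final stage is satisfied.
With every stage satisfied, the defendant prevails on this issue.
Per-issue: Issue I → defendant; Issue II → defendant; Issue III → defendant. The plaintiff must prevail on a majority of issues; overall, the defendant prevails.

defendant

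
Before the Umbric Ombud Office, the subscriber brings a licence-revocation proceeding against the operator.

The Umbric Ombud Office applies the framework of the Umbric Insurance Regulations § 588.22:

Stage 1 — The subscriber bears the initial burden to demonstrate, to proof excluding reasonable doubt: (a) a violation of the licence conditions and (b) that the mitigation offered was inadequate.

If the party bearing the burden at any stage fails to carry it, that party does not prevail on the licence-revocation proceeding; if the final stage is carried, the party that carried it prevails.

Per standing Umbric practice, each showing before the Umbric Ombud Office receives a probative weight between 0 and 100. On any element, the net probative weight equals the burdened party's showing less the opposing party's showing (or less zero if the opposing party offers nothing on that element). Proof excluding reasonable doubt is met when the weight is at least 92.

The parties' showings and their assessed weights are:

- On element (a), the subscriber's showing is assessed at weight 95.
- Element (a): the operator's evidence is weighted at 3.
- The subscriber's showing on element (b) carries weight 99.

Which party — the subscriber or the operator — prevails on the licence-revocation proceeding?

subscriber

Stage 1 (subscriber, proof excluding reasonable doubt, weight is at least 92): (a) net 95−3=92 ≥ 92 — meets; (b) 99 ≥ 92 — meets.
  All elements met at the final stage.
With every stage satisfied, the subscriber prevails.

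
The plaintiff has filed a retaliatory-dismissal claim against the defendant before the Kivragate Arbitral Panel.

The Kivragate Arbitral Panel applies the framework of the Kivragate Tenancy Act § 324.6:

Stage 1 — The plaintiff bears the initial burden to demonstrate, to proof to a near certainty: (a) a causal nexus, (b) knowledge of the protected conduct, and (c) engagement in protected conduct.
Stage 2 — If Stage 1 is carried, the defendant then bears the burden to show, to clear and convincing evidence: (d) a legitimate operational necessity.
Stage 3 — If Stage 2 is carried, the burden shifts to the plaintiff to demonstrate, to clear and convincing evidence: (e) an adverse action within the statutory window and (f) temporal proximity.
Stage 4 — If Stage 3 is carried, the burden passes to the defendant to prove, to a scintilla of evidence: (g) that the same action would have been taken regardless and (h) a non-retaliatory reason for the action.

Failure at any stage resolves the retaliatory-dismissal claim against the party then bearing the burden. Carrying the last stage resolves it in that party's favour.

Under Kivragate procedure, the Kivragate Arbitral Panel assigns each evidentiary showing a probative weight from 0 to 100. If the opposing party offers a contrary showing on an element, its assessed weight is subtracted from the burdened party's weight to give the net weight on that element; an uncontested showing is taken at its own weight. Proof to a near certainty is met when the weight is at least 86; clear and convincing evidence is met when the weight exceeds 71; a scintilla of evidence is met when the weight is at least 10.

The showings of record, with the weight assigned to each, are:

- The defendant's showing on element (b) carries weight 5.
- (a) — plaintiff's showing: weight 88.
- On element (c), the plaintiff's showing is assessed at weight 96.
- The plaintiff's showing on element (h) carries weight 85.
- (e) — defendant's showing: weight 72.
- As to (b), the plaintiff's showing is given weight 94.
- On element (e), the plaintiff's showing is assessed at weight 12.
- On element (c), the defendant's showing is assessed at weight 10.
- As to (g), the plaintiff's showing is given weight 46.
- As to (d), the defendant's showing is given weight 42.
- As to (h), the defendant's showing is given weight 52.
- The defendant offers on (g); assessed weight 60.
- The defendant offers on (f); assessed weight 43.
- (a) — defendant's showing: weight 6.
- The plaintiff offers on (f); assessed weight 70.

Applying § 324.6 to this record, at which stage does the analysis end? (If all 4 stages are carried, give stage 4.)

stage 1

Stage 1 (plaintiff, proof to a near certainty, weight is at least 86): (a) net 88−6=82 < 86 — fails; (b) net 94−5=89 ≥ 86 — meets; (c) net 96−10=86 ≥ 86 — meets.
  Not every element is met, so the plaintiff fails to carry Stage 1.
The analysis ends at Stage 1; the defendant prevails.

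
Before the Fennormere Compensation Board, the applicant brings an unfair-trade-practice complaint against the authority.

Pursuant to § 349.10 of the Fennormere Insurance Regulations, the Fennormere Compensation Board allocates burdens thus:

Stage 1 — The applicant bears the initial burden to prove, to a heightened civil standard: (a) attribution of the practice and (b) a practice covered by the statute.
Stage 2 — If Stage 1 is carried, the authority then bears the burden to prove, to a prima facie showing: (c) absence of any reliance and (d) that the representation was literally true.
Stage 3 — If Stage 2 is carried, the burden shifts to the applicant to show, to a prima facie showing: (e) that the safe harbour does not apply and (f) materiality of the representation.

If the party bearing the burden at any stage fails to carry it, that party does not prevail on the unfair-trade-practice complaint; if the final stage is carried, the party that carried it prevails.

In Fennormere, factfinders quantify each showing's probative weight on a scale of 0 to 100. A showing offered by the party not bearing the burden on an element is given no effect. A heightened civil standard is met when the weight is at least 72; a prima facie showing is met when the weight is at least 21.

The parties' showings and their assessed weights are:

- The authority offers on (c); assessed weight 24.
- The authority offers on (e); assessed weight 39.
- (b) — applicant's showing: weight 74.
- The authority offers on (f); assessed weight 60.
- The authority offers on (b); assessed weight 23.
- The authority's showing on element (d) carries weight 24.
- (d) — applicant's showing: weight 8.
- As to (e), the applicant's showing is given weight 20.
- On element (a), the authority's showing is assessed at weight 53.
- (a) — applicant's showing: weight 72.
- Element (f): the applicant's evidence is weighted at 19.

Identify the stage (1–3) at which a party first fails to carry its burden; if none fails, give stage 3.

stage 3

Stage 1 (applicant, a heightened civil standard, weight is at least 72): (a) 72 (authority's 53 disregarded) ≥ 72 — meets; (b) 74 (authority's 23 disregarded) ≥ 72 — meets.
  All elements met. The burden passes to the authority.
Stage 2 (authority, a prima facie showing, weight is at least 21): (c) 24 ≥ 21 — meets; (d) 24 (applicant's 8 disregarded) ≥ 21 — meets.
  Stage 2 carried; the burden shifts to the applicant.
Stage 3 (applicant, a prima facie showing, weight is at least 21): (e) 20 (authority's 39 disregarded) < 21 — fails; (f) 19 (authority's 60 disregarded) < 21 — fails.
  The applicant does not carry Stage 3.
The authority prevails.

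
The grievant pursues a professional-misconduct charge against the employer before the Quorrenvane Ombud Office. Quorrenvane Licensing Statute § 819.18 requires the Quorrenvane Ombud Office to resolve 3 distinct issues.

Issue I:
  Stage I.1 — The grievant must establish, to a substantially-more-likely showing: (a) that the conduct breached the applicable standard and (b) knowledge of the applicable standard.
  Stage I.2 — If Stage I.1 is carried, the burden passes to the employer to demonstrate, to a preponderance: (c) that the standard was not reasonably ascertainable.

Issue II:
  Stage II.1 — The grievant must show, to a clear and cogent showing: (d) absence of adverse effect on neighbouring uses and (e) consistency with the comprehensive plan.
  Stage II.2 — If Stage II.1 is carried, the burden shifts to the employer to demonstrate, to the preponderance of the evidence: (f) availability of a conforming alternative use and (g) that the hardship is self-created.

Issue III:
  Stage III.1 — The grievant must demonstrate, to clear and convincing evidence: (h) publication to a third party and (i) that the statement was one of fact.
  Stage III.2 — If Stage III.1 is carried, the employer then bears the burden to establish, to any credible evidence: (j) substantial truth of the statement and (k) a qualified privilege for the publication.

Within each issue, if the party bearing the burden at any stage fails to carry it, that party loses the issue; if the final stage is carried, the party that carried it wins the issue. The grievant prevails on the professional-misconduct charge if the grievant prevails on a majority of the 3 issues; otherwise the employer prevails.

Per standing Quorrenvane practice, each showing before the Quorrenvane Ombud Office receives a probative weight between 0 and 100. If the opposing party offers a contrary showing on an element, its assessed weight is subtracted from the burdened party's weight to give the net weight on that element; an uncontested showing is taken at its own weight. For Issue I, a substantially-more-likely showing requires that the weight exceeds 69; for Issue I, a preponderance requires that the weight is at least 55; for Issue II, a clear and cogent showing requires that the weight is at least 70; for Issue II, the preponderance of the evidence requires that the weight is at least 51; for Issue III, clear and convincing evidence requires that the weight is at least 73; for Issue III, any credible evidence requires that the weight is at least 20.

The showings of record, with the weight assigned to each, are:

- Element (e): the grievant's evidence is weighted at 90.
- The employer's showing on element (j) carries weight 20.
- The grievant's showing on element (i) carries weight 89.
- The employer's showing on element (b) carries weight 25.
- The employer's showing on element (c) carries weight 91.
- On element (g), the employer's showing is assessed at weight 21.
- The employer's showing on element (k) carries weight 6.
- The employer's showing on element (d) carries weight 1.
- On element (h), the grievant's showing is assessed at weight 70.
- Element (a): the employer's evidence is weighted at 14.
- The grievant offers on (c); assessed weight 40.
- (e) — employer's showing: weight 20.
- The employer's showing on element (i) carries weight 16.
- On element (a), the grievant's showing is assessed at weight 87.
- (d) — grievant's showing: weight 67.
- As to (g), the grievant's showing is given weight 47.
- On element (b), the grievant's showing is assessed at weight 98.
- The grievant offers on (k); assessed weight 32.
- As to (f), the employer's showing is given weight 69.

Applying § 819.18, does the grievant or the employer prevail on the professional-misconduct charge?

employer

— Issue I —
Stage I.1 (grievant, a substantially-more-likely showing, weight exceeds 69): (a) net 87−14=73 > 69 — meets; (b) net 98−25=73 > 69 — meets.
  Stage I.1 carried; the burden shifts to the employer.
Stage I.2 (employer, a preponderance, weight is at least 55): (c) net 91−40=51 < 55 — fails.
  Stage I.2 not carried; the employer fails its burden.
So the grievant prevails on this issue.
— Issue II —
Stage II.1 (grievant, a clear and cogent showing, weight is at least 70): (d) net 67−1=66 < 70 — fails; (e) net 90−20=70 ≥ 70 — meets.
  Stage II.1 not carried; the grievant fails its burden.
The employer prevails on this issue.
— Issue III —
Stage III.1 — burden on grievant; standard: clear and convincing evidence (weight is at least 73).
    (h): 70 < 73 [not met]
    (i): 89 − 16 = 73 ≥ 73 [met]
  Stage III.1 not carried; the grievant fails its burden.
So the employer prevails on this issue.
Per-issue: Issue I → grievant; Issue II → employer; Issue III → employer. The grievant must prevail on a majority of issues; overall, the employer prevails.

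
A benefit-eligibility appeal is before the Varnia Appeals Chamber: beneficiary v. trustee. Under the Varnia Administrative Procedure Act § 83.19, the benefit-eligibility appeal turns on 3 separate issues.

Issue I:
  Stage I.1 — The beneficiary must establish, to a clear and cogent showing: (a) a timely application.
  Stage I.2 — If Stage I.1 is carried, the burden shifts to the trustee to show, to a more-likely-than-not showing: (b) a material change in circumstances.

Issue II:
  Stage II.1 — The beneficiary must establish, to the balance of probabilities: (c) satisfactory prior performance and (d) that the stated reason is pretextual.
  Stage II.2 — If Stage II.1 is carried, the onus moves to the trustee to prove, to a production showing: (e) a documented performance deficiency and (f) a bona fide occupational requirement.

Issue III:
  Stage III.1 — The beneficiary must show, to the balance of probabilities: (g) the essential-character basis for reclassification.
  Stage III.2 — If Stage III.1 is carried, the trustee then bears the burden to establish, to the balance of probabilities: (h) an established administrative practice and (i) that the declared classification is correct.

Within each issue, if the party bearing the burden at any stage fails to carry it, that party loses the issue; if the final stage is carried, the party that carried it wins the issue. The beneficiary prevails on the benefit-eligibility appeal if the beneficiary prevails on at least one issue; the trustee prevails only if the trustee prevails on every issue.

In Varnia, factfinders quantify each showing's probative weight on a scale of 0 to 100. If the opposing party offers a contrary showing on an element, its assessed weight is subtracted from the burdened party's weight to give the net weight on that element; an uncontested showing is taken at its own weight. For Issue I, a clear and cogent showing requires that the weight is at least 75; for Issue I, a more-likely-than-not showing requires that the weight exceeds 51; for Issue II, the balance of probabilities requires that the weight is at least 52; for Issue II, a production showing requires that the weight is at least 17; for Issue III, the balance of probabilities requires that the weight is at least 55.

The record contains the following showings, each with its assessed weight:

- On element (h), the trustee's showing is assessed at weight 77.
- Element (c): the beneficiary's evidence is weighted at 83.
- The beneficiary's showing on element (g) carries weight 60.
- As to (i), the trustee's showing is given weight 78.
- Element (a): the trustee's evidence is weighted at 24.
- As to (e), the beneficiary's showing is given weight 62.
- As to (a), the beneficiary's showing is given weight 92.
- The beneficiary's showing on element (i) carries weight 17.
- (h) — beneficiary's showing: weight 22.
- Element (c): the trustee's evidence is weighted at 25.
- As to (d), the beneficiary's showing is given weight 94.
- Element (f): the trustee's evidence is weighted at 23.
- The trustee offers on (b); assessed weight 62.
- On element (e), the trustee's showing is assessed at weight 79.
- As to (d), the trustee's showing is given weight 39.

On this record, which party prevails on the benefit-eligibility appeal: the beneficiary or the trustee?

— Issue I —
Stage I.1 (beneficiary, a clear and cogent showing, weight is at least 75): (a) net 92−24=68 < 75 — fails.
  Stage I.1 not carried; the beneficiary fails its burden.
The analysis ends at Stage I.1; the trustee prevails on this issue.
— Issue II —
At Stage II.1 the beneficiary must meet the balance of probabilities (weight is at least 52): on (c) the weight is 83 less the opposing 25 gives net 58, which does reach 52, so (c) meets the standard; on (d) the weight is 94 less the opposing 39 gives net 55, ≥ 52, so (d) meets the standard.
  Stage II.1 is satisfied; the onus moves to the trustee.
At Stage II.2 the trustee must meet a production showing (weight is at least 17): on (e) the weight is 79 less the opposing 62 gives net 17, which does reach 17, so (e) meets the standard; on (f) the weight is 23, which does reach 17, so (f) meets the standard.
  All elements met at the final stage.
All stages carried — the trustee prevails on this issue.
— Issue III —
At Stage III.1 the beneficiary must meet the balance of probabilities (weight is at least 55): on (g) the weight is 60, ≥ 55, so (g) meets the standard.
  Stage III.1 carried; the burden shifts to the trustee.
At Stage III.2 the trustee must meet the balance of probabilities (weight is at least 55): on (h) the weight is 77 less the opposing 22 gives net 55, which does reach 55, so (h) meets the standard; on (i) the weight is 78 less the opposing 17 gives net 61, ≥ 55, so (i) meets the standard.
  All elements met at the final stage.
Every stage carried; the trustee prevails on this issue.
Per-issue: Issue I → trustee; Issue II → trustee; Issue III → trustee. The beneficiary must prevail on at least one issue; overall, the trustee prevails.

trustee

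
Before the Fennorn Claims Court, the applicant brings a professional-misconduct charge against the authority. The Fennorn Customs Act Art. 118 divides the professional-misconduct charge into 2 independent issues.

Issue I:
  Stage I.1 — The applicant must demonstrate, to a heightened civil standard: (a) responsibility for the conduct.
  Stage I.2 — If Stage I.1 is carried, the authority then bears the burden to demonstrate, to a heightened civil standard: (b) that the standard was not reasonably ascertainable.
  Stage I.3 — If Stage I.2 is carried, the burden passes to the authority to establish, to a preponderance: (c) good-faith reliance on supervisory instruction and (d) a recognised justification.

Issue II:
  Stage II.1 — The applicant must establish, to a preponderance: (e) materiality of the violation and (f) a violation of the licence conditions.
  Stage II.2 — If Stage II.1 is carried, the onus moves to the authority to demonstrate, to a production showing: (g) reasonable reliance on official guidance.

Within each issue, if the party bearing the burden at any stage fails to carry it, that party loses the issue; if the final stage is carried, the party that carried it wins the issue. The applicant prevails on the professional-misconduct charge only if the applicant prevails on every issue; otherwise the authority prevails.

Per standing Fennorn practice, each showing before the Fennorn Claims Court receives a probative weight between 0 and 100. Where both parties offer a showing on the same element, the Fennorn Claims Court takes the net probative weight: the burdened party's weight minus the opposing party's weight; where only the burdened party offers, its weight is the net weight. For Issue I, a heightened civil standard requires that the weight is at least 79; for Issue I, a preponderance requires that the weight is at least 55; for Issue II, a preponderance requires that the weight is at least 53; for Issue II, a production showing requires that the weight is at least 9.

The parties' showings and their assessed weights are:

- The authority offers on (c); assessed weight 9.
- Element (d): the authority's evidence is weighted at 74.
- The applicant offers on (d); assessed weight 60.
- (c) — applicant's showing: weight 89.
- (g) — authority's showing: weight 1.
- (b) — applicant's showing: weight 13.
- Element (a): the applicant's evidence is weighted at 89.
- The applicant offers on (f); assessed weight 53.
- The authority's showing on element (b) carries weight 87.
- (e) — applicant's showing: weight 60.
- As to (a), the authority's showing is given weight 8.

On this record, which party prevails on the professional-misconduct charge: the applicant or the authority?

applicant

— Issue I —
Stage I.1 (applicant, a heightened civil standard, weight is at least 79): (a) net 89−8=81 ≥ 79 — meets.
  The applicant carries Stage I.1; the authority now bears the burden.
Stage I.2 (authority, a heightened civil standard, weight is at least 79): (b) net 87−13=74 < 79 — fails.
  Stage I.2 not carried; the authority fails its burden.
So the applicant prevails on this issue.
— Issue II —
At Stage II.1 the applicant must meet a preponderance (weight is at least 53): on (e) the weight is 60, ≥ 53, so (e) meets the standard; on (f) the weight is 53, which does reach 53, so (f) meets the standard.
  All elements met. The burden passes to the authority.
At Stage II.2 the authority must meet a production showing (weight is at least 9): on (g) the weight is 1, which does not reach 9, so (g) does not meet the standard.
  The authority does not carry Stage II.2.
The analysis ends at Stage II.2; the applicant prevails on this issue.
Per-issue: Issue I → applicant; Issue II → applicant. The applicant must prevail on every issue; overall, the applicant prevails.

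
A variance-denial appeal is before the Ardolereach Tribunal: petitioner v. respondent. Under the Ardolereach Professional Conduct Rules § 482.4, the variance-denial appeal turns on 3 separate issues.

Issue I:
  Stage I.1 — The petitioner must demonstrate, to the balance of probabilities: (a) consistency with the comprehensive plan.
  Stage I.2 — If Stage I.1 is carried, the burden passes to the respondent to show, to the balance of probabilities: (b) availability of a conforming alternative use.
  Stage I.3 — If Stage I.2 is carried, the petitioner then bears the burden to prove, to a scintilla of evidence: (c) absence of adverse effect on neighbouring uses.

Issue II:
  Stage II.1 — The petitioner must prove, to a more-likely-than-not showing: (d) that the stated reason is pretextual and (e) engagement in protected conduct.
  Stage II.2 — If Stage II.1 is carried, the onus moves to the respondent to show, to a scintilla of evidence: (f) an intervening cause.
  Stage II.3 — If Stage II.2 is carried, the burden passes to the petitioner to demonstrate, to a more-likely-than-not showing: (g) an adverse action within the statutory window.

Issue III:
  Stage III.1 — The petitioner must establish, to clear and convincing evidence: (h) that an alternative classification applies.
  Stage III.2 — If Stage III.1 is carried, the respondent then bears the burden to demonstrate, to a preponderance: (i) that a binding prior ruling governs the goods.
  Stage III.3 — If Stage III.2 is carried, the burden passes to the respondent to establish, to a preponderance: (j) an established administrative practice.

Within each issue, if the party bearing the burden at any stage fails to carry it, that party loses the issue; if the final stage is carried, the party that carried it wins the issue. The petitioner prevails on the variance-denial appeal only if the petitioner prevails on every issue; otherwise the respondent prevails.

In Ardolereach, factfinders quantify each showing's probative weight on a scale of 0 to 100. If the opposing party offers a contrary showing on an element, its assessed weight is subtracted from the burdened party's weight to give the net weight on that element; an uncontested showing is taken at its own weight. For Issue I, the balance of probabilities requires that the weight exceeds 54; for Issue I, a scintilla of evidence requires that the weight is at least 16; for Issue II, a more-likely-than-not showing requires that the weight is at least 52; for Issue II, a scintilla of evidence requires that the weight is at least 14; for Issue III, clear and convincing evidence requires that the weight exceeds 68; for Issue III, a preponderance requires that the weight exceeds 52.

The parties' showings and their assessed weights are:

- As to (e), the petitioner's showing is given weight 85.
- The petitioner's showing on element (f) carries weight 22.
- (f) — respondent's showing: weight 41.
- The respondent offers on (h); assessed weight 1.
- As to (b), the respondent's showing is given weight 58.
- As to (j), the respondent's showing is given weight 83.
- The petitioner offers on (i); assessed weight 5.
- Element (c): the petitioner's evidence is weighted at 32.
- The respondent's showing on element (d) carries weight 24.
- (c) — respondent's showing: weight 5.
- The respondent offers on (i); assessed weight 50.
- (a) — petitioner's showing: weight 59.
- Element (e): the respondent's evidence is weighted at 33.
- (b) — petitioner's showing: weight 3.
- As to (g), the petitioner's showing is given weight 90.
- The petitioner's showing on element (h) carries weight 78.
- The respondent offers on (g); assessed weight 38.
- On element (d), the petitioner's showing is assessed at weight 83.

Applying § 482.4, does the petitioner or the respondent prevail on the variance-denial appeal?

petitioner

— Issue I —
Stage I.1 (petitioner, the balance of probabilities, weight exceeds 54): (a) 59 > 54 — meets.
  The petitioner carries Stage I.1; the respondent now bears the burden.
Stage I.2 (respondent, the balance of probabilities, weight exceeds 54): (b) net 58−3=55 > 54 — meets.
  Stage I.2 is satisfied; the onus moves to the petitioner.
Stage I.3 (petitioner, a scintilla of evidence, weight is at least 16): (c) net 32−5=27 ≥ 16 — meets.
  Stage I.3 carried; the final stage is satisfied.
Every stage carried; the petitioner prevails on this issue.
— Issue II —
Stage II.1 — burden on petitioner; standard: a more-likely-than-not showing (weight is at least 52).
    (d): 83 − 24 = 59 ≥ 52 [met]
    (e): 85 − 33 = 52 ≥ 52 [met]
  Stage II.1 is satisfied; the onus moves to the respondent.
Stage II.2 — burden on respondent; standard: a scintilla of evidence (weight is at least 14).
    (f): 41 − 22 = 19 ≥ 14 [met]
  The respondent carries Stage II.2; the petitioner now bears the burden.
Stage II.3 — burden on petitioner; standard: a more-likely-than-not showing (weight is at least 52).
    (g): 90 − 38 = 52 ≥ 52 [met]
  Stage II.3 carried; the final stage is satisfied.
With every stage satisfied, the petitioner prevails on this issue.
— Issue III —
Stage III.1 (petitioner, clear and convincing evidence, weight exceeds 68): (h) net 78−1=77 > 68 — meets.
  All elements met. The burden passes to the respondent.
Stage III.2 (respondent, a preponderance, weight exceeds 52): (i) net 50−5=45 ≤ 52 — fails.
  Stage III.2 not carried; the respondent fails its burden.
The analysis ends at Stage III.2; the petitioner prevails on this issue.
Per-issue: Issue I → petitioner; Issue II → petitioner; Issue III → petitioner. The petitioner must prevail on every issue; overall, the petitioner prevails.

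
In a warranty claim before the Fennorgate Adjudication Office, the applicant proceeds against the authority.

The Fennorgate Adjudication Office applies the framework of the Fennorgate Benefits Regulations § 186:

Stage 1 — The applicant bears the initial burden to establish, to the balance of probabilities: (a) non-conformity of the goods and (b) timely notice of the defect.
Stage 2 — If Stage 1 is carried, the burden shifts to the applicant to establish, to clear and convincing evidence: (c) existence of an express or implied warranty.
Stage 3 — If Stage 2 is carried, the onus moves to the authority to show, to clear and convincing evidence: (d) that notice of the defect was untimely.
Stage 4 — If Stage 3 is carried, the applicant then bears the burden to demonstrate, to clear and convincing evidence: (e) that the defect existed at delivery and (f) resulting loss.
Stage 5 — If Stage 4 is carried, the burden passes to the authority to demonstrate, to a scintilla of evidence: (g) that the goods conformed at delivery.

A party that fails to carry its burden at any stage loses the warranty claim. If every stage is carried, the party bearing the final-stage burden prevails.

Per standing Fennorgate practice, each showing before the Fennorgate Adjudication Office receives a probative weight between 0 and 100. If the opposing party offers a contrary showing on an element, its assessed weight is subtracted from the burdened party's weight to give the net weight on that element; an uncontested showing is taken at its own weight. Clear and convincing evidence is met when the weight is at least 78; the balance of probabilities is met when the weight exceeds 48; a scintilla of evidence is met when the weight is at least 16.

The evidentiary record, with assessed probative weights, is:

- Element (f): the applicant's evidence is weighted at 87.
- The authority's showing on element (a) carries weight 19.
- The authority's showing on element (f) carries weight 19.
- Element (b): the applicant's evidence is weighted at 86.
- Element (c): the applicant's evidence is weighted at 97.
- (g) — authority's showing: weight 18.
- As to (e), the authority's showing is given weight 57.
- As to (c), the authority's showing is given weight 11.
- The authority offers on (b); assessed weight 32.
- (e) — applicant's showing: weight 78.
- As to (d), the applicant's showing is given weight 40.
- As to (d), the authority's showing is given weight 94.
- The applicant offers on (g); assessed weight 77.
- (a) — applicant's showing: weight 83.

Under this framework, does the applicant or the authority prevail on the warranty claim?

applicant

Stage 1 — burden on applicant; standard: the balance of probabilities (weight exceeds 48).
    (a): 83 − 19 = 64 > 48 [met]
    (b): 86 − 32 = 54 > 48 [met]
  Stage 1 is satisfied; the applicant continues to bear the burden.
Stage 2 — burden on applicant; standard: clear and convincing evidence (weight is at least 78).
    (c): 97 − 11 = 86 ≥ 78 [met]
  Stage 2 carried; the burden shifts to the authority.
Stage 3 — burden on authority; standard: clear and convincing evidence (weight is at least 78).
    (d): 94 − 40 = 54 < 78 [not met]
  Stage 3 not carried; the authority fails its burden.
The analysis ends at Stage 3; the applicant prevails.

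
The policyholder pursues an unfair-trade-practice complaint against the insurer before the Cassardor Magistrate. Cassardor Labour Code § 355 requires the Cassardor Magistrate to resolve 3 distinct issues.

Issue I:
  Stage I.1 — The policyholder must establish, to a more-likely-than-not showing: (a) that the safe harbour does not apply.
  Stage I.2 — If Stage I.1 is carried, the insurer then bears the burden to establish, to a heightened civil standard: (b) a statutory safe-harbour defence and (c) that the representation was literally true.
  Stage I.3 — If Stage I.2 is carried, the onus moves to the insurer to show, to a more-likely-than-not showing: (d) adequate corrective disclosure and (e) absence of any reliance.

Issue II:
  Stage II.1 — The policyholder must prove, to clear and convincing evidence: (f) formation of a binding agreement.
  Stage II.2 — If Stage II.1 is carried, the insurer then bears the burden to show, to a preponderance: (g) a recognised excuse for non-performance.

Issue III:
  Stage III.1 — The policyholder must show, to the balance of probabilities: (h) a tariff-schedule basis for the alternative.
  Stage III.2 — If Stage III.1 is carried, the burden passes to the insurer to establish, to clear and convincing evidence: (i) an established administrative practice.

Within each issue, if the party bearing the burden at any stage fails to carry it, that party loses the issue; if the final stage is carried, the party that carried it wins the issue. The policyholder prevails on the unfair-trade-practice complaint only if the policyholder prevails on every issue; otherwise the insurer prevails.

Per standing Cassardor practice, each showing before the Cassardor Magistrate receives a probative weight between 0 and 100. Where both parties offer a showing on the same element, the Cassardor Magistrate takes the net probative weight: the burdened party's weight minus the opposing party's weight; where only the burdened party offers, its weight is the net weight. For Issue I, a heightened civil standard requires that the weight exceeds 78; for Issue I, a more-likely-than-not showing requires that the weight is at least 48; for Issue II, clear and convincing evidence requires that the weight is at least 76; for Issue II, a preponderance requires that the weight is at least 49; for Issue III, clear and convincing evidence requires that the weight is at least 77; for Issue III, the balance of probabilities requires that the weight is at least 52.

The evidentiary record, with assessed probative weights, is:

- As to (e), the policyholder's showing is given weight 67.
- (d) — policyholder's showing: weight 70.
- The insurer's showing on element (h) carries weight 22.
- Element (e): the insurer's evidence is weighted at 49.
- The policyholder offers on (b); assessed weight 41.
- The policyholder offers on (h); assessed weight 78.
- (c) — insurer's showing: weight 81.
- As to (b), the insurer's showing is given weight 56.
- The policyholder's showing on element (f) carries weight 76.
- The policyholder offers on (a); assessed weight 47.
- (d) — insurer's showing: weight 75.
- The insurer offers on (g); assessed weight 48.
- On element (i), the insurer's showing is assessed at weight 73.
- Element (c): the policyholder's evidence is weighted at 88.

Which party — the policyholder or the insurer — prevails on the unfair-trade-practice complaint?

— Issue I —
At Stage I.1 the policyholder must meet a more-likely-than-not showing (weight is at least 48): on (a) the weight is 47, which does not reach 48, so (a) does not meet the standard.
  Stage I.1 not carried; the policyholder fails its burden.
So the insurer prevails on this issue.
— Issue II —
Stage II.1 (policyholder, clear and convincing evidence, weight is at least 76): (f) 76 ≥ 76 — meets.
  All elements met. The burden passes to the insurer.
Stage II.2 (insurer, a preponderance, weight is at least 49): (g) 48 < 49 — fails.
  Stage II.2 not carried; the insurer fails its burden.
The analysis ends at Stage II.2; the policyholder prevails on this issue.
— Issue III —
At Stage III.1 the policyholder must meet the balance of probabilities (weight is at least 52): on (h) the weight is 78 less the opposing 22 gives net 56, which does reach 52, so (h) meets the standard.
  All elements met. The burden passes to the insurer.
At Stage III.2 the insurer must meet clear and convincing evidence (weight is at least 77): on (i) the weight is 73, which does not reach 77, so (i) does not meet the standard.
  Not every element is met, so the insurer fails to carry Stage III.2.
The policyholder prevails on this issue.
Per-issue: Issue I → insurer; Issue II → policyholder; Issue III → policyholder. The policyholder must prevail on every issue; overall, the insurer prevails.

insurer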